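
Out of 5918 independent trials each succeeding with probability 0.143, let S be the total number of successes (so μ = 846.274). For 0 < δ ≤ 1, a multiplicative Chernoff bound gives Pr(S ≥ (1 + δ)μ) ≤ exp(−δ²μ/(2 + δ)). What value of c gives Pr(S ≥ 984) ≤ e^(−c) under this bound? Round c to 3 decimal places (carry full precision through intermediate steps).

10.364

Write 984 = (1 + δ)μ, so δ = 984/846.274 − 1 = 0.162744…
Then the exponent is δ²μ/(2 + δ) = (984 − μ)² / (μ·(2 + δ)) = 10.363722.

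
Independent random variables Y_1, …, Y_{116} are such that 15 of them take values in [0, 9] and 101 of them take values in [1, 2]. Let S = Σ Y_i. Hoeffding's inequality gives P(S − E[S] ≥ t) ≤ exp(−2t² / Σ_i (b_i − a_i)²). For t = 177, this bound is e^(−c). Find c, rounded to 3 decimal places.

47.612

Σ(b_i − a_i)² = 15·9² + 101·1² = 1316.
c = 2t² / 1316 = 2·177² / 1316 = 47.6125.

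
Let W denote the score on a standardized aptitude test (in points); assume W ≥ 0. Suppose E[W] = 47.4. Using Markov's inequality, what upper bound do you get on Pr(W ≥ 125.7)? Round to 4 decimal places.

0.3771

Markov's inequality: for a non-negative random variable, Pr(W ≥ a) ≤ E[W]/a.
Here E[W] = 47.4 and a = 125.7, so the bound is 47.4/125.7 = 0.3771.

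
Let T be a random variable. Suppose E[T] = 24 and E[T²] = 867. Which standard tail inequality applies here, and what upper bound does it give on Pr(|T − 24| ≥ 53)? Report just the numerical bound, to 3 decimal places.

The first two moments determine the variance, so Chebyshev's inequality is the sharpest standard bound available.
Var(T) = E[T²] − (E[T])² = 867 − 576 = 291.
Chebyshev's inequality: Pr(|T − μ| ≥ t) ≤ Var(T)/t² = 291/2809 = 0.1036.

0.104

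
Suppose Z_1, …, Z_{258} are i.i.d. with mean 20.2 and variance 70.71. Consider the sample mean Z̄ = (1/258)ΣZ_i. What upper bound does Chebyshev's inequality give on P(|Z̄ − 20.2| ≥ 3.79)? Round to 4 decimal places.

0.0191

Var(Z̄) = Var(Z_i)/n = 70.71/258 = 0.27407.
Chebyshev: P(|Z̄ − 20.2| ≥ 3.79) ≤ Var(Z̄)/(3.79)² = 70.71/(258·3.79²) = 0.0191.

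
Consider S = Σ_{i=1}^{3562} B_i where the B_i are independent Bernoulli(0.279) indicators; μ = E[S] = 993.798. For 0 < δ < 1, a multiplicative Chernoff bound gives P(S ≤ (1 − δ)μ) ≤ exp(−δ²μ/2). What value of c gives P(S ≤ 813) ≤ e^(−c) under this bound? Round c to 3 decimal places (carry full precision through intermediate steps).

Write 813 = (1 − δ)μ, so δ = 1 − 813/993.798 = 0.1819263…
Then the exponent is δ²μ/2 = (μ − 813)²/(2μ) = 16.445956.

16.446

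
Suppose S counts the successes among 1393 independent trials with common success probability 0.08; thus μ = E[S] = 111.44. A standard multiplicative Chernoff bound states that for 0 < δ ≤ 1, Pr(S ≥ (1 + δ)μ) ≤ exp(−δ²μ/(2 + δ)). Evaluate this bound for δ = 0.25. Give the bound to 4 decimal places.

Exponent = δ²μ/(2 + δ) = 0.25²·111.44/2.25 = 3.0956.
Bound = exp(−3.0956) = 0.04525.

0.0452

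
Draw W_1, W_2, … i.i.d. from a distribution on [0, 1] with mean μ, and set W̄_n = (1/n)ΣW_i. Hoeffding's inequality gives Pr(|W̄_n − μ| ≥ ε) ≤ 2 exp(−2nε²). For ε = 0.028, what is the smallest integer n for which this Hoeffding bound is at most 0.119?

Require 2·exp(−2nε²) ≤ 0.119, i.e. 2nε² ≥ ln(2/0.119) = 2.821779.
So n ≥ 2.821779 / (2·0.028²) = 1799.604.
The smallest integer n is 1800.

1800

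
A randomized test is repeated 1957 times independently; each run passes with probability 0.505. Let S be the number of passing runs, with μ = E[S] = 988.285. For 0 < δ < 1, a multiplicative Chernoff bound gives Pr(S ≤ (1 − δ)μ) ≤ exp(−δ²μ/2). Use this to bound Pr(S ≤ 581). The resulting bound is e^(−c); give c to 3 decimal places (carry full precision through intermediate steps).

Write 581 = (1 − δ)μ, so δ = 1 − 581/988.285 = 0.4121129…
Then the exponent is δ²μ/2 = (μ − 581)²/(2μ) = 83.923702.

83.924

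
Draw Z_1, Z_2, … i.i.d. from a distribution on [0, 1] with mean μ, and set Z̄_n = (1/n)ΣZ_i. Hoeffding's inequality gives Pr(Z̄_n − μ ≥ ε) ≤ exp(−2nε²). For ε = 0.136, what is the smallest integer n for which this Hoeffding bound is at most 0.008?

Require exp(−2nε²) ≤ 0.008, i.e. 2nε² ≥ ln(1/0.008) = 4.828314.
So n ≥ 4.828314 / (2·0.136²) = 130.523.
The smallest integer n is 131.

131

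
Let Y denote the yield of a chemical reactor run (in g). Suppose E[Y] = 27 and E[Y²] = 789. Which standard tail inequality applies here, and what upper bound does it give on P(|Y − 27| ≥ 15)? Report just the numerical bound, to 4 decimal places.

0.2667

The first two moments determine the variance, so Chebyshev's inequality is the sharpest standard bound available.
Var(Y) = E[Y²] − (E[Y])² = 789 − 729 = 60.
Chebyshev's inequality: P(|Y − μ| ≥ t) ≤ Var(Y)/t² = 60/225 = 0.2667.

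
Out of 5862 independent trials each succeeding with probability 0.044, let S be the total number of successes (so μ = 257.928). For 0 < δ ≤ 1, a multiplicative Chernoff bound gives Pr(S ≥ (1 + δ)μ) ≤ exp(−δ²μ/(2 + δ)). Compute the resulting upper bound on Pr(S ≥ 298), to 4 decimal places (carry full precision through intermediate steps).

0.0557

Write 298 = (1 + δ)μ, so δ = 298/257.928 − 1 = 0.1553612…
Then the exponent is δ²μ/(2 + δ) = (298 − μ)² / (μ·(2 + δ)) = 2.888441.
Bound = exp(−2.888441) = 0.05566.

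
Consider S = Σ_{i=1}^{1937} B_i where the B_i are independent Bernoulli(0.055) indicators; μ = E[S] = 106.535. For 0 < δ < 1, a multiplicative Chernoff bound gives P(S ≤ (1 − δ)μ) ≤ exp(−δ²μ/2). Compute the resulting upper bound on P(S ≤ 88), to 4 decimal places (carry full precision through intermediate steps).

Write 88 = (1 − δ)μ, so δ = 1 − 88/106.535 = 0.1739804…
Then the exponent is δ²μ/2 = (μ − 88)²/(2μ) = 1.612363.
Bound = exp(−1.612363) = 0.19942.

0.1994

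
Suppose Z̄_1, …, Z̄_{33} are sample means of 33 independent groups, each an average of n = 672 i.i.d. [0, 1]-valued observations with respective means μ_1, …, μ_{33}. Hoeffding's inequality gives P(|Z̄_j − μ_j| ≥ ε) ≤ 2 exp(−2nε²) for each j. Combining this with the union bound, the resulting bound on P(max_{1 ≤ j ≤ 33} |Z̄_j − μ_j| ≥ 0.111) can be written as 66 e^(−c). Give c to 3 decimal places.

16.559

Union bound over the 33 events: P(max_{1 ≤ j ≤ 33} |Z̄_j − μ_j| ≥ 0.111) ≤ 33·2·exp(−2nε²) = 66 exp(−2·672·0.111²).
So c = 2·672·0.111² = 16.5594.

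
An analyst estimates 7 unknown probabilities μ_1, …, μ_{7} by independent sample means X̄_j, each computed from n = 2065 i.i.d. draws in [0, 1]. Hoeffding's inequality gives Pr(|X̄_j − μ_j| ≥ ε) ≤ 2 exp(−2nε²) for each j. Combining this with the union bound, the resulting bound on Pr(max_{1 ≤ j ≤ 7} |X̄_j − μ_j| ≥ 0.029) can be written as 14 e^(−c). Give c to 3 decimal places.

Union bound over the 7 events: Pr(max_{1 ≤ j ≤ 7} |X̄_j − μ_j| ≥ 0.029) ≤ 7·2·exp(−2nε²) = 14 exp(−2·2065·0.029²).
So c = 2·2065·0.029² = 3.4733.

3.473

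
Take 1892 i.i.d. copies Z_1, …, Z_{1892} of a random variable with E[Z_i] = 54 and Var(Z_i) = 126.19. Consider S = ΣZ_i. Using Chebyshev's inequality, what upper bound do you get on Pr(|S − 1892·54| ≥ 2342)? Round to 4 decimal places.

0.0435

Var(S) = n·Var(Z_i) = 1892·126.19 = 238751.48.
Chebyshev: Pr(|S − 1892·54| ≥ 2342) ≤ Var(S)/2342² = 238751.48/5484964 = 0.0435.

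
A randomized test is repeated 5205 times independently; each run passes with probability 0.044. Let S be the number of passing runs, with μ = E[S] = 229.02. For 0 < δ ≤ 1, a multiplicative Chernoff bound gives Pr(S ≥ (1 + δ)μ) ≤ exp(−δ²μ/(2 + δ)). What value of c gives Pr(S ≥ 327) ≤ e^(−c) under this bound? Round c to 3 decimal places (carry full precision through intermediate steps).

Write 327 = (1 + δ)μ, so δ = 327/229.02 − 1 = 0.4278229…
Then the exponent is δ²μ/(2 + δ) = (327 − μ)² / (μ·(2 + δ)) = 17.265711.

17.266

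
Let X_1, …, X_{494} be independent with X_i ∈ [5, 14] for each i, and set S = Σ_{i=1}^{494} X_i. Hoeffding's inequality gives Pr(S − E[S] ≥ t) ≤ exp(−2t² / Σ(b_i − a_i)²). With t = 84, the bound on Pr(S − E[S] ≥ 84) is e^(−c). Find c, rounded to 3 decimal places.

0.353

Σ(b_i − a_i)² = 494·(9)² = 40014.
c = 2t²/40014 = 2·84²/40014 = 0.3527.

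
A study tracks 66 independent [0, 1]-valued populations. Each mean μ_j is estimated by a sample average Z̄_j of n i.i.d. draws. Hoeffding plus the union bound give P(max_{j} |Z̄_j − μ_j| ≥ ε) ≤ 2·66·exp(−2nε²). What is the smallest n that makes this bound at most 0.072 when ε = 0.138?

198

Need 2·66·exp(−2nε²) ≤ 0.072, i.e. exp(−2nε²) ≤ 0.072/132.
So 2nε² ≥ ln(132/0.072) = 7.513891.
Hence n ≥ 7.513891/(2·0.138²) = 197.277.
The smallest integer n is 198.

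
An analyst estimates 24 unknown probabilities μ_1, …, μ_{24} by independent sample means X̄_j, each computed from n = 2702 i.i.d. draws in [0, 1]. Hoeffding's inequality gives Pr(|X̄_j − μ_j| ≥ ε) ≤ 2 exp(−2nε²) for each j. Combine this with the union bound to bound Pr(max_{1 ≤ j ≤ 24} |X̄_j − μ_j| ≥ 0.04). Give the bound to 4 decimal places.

0.0084

Per-experiment Hoeffding bound: 2·exp(−2·2702·0.04²) = 2·exp(−8.64640) = 0.00035152.
Union bound over 24 events: 24·0.00035152 = 0.00844.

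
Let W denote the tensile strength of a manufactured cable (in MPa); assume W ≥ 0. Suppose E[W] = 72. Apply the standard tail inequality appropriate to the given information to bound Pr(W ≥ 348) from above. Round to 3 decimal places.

Only the mean of a non-negative variable is known, so Markov's inequality is the applicable tail bound.
Markov's inequality: for a non-negative random variable, Pr(W ≥ a) ≤ E[W]/a.
Here E[W] = 72 and a = 348, so the bound is 72/348 = 0.2069.

0.207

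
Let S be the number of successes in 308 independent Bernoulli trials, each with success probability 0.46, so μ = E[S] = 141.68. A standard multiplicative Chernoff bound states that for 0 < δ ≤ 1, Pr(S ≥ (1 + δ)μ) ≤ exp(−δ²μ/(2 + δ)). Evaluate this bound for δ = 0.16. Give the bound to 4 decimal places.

0.1865

Exponent = δ²μ/(2 + δ) = 0.16²·141.68/2.16 = 1.6792.
Bound = exp(−1.6792) = 0.18653.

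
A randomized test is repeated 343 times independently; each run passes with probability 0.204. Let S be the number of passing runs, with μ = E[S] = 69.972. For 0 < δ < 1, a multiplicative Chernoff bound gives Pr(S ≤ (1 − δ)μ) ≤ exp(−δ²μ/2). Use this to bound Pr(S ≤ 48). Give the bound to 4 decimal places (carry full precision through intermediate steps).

0.0318

Write 48 = (1 − δ)μ, so δ = 1 − 48/69.972 = 0.3140113…
Then the exponent is δ²μ/2 = (μ − 48)²/(2μ) = 3.449728.
Bound = exp(−3.449728) = 0.03175.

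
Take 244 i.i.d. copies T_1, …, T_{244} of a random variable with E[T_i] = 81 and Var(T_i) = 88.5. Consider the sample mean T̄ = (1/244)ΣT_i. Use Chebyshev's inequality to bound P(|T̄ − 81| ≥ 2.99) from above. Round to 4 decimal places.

0.0406

Var(T̄) = Var(T_i)/n = 88.5/244 = 0.3627.
Chebyshev: P(|T̄ − 81| ≥ 2.99) ≤ Var(T̄)/(2.99)² = 88.5/(244·2.99²) = 0.0406.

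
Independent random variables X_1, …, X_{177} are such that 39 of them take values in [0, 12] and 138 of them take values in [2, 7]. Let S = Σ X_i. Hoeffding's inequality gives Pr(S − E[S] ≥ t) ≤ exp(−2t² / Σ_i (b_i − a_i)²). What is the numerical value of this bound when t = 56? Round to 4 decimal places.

0.5007

Σ(b_i − a_i)² = 39·12² + 138·5² = 9066.
Exponent = 2·56² / 9066 = 0.69182.
Bound = exp(−0.69182) = 0.50067.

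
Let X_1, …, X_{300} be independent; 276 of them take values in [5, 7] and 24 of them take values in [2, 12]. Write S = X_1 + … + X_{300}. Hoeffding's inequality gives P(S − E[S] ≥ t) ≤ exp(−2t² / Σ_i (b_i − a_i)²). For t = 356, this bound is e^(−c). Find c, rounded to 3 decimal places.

Σ(b_i − a_i)² = 276·2² + 24·10² = 3504.
c = 2t² / 3504 = 2·356² / 3504 = 72.3379.

72.338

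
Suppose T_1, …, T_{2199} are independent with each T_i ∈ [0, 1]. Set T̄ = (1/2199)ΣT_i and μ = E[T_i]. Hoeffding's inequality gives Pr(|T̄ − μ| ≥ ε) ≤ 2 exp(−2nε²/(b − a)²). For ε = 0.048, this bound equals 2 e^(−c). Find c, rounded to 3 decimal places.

10.133

c = 2nε²/(b − a)² = 2·2199·0.048² / 1² = 10.1330.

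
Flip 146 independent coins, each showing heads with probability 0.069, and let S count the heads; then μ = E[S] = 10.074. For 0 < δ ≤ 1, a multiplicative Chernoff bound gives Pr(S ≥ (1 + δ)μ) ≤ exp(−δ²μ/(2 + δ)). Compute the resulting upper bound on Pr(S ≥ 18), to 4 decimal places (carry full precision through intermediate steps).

Write 18 = (1 + δ)μ, so δ = 18/10.074 − 1 = 0.7867778…
Then the exponent is δ²μ/(2 + δ) = (18 − μ)² / (μ·(2 + δ)) = 2.237710.
Bound = exp(−2.237710) = 0.10670.

0.1067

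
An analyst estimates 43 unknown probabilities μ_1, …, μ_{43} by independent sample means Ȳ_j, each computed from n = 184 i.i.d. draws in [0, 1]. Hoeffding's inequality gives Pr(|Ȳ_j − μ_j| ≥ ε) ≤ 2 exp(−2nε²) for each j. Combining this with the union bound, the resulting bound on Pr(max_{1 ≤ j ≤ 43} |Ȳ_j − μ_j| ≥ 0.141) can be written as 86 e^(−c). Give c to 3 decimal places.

7.316

Union bound over the 43 events: Pr(max_{1 ≤ j ≤ 43} |Ȳ_j − μ_j| ≥ 0.141) ≤ 43·2·exp(−2nε²) = 86 exp(−2·184·0.141²).
So c = 2·184·0.141² = 7.3162.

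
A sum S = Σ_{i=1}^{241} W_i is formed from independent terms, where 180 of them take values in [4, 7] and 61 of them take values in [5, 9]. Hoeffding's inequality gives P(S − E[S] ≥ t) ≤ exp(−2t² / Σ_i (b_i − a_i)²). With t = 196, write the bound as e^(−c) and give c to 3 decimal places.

Σ(b_i − a_i)² = 180·3² + 61·4² = 2596.
c = 2t² / 2596 = 2·196² / 2596 = 29.5963.

29.596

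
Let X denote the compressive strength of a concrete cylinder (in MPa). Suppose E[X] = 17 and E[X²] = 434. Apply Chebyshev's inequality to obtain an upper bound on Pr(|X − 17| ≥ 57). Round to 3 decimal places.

Var(X) = E[X²] − (E[X])² = 434 − 289 = 145.
Chebyshev's inequality: Pr(|X − μ| ≥ t) ≤ Var(X)/t² = 145/3249 = 0.0446.

0.045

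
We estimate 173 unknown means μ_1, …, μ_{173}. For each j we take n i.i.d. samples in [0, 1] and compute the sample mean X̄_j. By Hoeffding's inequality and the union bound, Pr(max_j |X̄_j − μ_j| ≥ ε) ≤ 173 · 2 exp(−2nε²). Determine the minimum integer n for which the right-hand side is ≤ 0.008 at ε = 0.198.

Need 2·173·exp(−2nε²) ≤ 0.008, i.e. exp(−2nε²) ≤ 0.008/346.
So 2nε² ≥ ln(346/0.008) = 10.674753.
Hence n ≥ 10.674753/(2·0.198²) = 136.144.
The smallest integer n is 137.

137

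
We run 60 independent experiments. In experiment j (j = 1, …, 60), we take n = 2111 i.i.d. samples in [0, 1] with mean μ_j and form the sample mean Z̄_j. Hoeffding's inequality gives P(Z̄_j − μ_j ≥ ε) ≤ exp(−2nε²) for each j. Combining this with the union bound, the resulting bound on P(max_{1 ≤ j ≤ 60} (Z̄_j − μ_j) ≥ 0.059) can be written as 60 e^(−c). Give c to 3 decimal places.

Union bound over the 60 events: P(max_{1 ≤ j ≤ 60} (Z̄_j − μ_j) ≥ 0.059) ≤ 60·exp(−2nε²) = 60 exp(−2·2111·0.059²).
So c = 2·2111·0.059² = 14.6968.

14.697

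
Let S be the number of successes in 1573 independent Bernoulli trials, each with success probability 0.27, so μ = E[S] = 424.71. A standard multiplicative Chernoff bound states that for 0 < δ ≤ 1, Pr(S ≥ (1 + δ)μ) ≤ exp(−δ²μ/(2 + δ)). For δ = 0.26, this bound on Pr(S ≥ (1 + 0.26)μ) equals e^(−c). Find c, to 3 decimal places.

c = δ²μ/(2 + δ) = 0.26²·424.71/(2 + 0.26) = 12.7037.

12.704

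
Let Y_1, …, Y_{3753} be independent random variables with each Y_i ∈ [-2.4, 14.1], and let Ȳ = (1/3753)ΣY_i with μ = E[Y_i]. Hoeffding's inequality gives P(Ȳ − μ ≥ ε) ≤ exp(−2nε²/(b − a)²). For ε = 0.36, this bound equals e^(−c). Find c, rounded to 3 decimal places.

c = 2nε²/(b − a)² = 2·3753·0.36² / 16.5² = 3.5731.

3.573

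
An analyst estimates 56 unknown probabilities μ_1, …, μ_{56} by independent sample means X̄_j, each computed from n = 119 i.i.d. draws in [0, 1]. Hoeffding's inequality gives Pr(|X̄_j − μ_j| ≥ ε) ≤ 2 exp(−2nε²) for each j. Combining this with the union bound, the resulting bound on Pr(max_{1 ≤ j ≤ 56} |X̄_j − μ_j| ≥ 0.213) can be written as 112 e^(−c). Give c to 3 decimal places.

Union bound over the 56 events: Pr(max_{1 ≤ j ≤ 56} |X̄_j − μ_j| ≥ 0.213) ≤ 56·2·exp(−2nε²) = 112 exp(−2·119·0.213²).
So c = 2·119·0.213² = 10.7978.

10.798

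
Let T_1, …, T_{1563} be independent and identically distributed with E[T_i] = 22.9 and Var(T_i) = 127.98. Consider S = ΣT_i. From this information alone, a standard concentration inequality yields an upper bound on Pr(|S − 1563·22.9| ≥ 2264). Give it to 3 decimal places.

With mean and variance of each term known, Chebyshev's inequality bounds the deviation of the sum (or sample mean).
Var(S) = n·Var(T_i) = 1563·127.98 = 200032.74.
Chebyshev: Pr(|S − 1563·22.9| ≥ 2264) ≤ Var(S)/2264² = 200032.74/5125696 = 0.0390.

0.039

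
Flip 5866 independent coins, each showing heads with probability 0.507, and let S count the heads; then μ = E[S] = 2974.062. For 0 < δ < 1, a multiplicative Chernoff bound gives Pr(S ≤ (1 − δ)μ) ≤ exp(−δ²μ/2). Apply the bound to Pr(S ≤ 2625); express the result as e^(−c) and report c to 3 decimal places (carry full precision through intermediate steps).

Write 2625 = (1 − δ)μ, so δ = 1 − 2625/2974.062 = 0.1173688…
Then the exponent is δ²μ/2 = (μ − 2625)²/(2μ) = 20.484489.

20.484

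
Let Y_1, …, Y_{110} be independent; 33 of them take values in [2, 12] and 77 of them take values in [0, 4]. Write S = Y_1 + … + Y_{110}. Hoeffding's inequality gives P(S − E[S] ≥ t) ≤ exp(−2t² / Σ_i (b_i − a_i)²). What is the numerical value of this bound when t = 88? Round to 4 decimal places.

Σ(b_i − a_i)² = 33·10² + 77·4² = 4532.
Exponent = 2·88² / 4532 = 3.41748.
Bound = exp(−3.41748) = 0.03280.

0.0328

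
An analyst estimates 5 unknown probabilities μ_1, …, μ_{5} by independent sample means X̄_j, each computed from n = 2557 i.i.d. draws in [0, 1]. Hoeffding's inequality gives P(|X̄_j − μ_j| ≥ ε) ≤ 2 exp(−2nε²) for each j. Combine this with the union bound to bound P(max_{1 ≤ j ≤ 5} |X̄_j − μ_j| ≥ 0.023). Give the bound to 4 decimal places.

Per-experiment Hoeffding bound: 2·exp(−2·2557·0.023²) = 2·exp(−2.70531) = 0.1337.
Union bound over 5 events: 5·0.1337 = 0.66850.

0.6685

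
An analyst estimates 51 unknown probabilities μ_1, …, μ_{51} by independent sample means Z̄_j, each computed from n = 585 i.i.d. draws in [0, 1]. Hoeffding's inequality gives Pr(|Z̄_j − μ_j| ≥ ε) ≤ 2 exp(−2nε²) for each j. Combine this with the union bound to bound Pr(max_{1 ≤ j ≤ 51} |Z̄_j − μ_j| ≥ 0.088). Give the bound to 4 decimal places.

Per-experiment Hoeffding bound: 2·exp(−2·585·0.088²) = 2·exp(−9.06048) = 0.00023233.
Union bound over 51 events: 51·0.00023233 = 0.01185.

0.0118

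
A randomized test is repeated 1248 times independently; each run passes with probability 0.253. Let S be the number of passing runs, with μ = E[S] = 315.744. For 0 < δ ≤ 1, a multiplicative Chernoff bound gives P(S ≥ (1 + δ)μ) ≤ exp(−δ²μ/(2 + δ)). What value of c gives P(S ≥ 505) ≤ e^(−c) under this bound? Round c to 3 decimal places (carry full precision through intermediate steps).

Write 505 = (1 + δ)μ, so δ = 505/315.744 − 1 = 0.599397…
Then the exponent is δ²μ/(2 + δ) = (505 − μ)² / (μ·(2 + δ)) = 43.640689.

43.641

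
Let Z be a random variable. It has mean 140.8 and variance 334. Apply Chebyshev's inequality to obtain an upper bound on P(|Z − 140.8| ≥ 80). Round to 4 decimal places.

0.0522

Chebyshev: P(|Z − μ| ≥ t) ≤ Var(Z)/t².
Bound = 334 / 6400 = 0.0522.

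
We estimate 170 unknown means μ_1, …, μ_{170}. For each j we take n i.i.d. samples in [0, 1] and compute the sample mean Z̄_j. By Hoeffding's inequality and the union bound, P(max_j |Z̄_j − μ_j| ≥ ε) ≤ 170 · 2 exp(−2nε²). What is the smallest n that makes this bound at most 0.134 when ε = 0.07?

Need 2·170·exp(−2nε²) ≤ 0.134, i.e. exp(−2nε²) ≤ 0.134/340.
So 2nε² ≥ ln(340/0.134) = 7.838861.
Hence n ≥ 7.838861/(2·0.07²) = 799.884.
The smallest integer n is 800.

800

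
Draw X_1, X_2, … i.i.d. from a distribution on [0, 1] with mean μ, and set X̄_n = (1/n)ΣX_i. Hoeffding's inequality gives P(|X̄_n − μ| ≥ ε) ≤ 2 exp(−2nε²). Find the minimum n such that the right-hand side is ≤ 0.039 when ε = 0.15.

Require 2·exp(−2nε²) ≤ 0.039, i.e. 2nε² ≥ ln(2/0.039) = 3.937341.
So n ≥ 3.937341 / (2·0.15²) = 87.496.
The smallest integer n is 88.

88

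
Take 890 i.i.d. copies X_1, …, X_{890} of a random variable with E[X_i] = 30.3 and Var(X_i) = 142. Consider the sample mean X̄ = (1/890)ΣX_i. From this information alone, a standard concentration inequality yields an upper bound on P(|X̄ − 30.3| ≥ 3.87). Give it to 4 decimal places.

0.0107

With mean and variance of each term known, Chebyshev's inequality bounds the deviation of the sum (or sample mean).
Var(X̄) = Var(X_i)/n = 142/890 = 0.15955.
Chebyshev: P(|X̄ − 30.3| ≥ 3.87) ≤ Var(X̄)/(3.87)² = 142/(890·3.87²) = 0.0107.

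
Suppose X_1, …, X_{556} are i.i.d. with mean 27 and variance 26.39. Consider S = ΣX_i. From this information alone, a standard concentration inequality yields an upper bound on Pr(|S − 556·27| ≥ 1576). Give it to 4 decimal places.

0.0059

With mean and variance of each term known, Chebyshev's inequality bounds the deviation of the sum (or sample mean).
Var(S) = n·Var(X_i) = 556·26.39 = 14672.84.
Chebyshev: Pr(|S − 556·27| ≥ 1576) ≤ Var(S)/1576² = 14672.84/2483776 = 0.0059.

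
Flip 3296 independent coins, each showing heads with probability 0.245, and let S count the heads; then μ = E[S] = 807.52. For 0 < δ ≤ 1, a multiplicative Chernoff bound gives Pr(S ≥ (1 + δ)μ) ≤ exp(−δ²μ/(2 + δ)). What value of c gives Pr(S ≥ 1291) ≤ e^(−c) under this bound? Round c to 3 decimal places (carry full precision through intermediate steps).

111.389

Write 1291 = (1 + δ)μ, so δ = 1291/807.52 − 1 = 0.598722…
Then the exponent is δ²μ/(2 + δ) = (1291 − μ)² / (μ·(2 + δ)) = 111.389413.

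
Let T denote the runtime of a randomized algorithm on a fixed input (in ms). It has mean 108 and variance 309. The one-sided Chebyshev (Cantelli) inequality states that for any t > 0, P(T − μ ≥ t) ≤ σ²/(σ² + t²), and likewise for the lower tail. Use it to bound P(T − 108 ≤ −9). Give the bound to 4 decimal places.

Here σ² = 309 and t = 9, so σ² + t² = 390.
Cantelli's bound: 309/390 = 0.7923.

0.7923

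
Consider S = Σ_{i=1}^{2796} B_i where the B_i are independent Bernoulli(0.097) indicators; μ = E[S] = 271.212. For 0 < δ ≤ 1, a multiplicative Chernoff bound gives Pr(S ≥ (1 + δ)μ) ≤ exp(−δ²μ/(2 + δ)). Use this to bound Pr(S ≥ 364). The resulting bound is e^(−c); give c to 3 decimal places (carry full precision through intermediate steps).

13.554

Write 364 = (1 + δ)μ, so δ = 364/271.212 − 1 = 0.3421235…
Then the exponent is δ²μ/(2 + δ) = (364 − μ)² / (μ·(2 + δ)) = 13.553920.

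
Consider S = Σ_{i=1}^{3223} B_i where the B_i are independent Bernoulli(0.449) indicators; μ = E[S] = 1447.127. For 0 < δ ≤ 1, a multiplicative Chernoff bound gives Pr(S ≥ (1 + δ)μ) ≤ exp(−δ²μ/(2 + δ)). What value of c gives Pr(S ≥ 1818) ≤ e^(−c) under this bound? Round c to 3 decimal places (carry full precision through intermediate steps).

42.126

Write 1818 = (1 + δ)μ, so δ = 1818/1447.127 − 1 = 0.2562823…
Then the exponent is δ²μ/(2 + δ) = (1818 − μ)² / (μ·(2 + δ)) = 42.126013.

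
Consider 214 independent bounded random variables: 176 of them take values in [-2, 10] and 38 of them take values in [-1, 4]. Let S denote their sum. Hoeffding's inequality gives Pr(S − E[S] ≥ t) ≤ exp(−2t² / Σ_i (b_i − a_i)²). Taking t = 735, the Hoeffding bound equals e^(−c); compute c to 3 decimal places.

Σ(b_i − a_i)² = 176·12² + 38·5² = 26294.
c = 2t² / 26294 = 2·735² / 26294 = 41.0911.

41.091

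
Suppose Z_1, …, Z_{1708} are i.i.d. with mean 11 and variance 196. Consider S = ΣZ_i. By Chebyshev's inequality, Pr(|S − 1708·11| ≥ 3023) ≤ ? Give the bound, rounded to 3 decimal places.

Var(S) = n·Var(Z_i) = 1708·196 = 334768.
Chebyshev: Pr(|S − 1708·11| ≥ 3023) ≤ Var(S)/3023² = 334768/9138529 = 0.0366.

0.037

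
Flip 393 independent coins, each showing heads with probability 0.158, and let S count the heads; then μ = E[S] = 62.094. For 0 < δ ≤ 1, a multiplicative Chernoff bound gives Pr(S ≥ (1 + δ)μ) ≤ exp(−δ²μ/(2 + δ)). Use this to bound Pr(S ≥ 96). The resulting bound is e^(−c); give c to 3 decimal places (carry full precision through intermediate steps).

7.272

Write 96 = (1 + δ)μ, so δ = 96/62.094 − 1 = 0.5460431…
Then the exponent is δ²μ/(2 + δ) = (96 − μ)² / (μ·(2 + δ)) = 7.271730.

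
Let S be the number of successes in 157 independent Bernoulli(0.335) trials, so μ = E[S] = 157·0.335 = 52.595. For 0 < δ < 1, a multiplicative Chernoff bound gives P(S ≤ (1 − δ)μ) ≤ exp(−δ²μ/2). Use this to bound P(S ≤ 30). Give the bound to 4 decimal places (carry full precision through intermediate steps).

Write 30 = (1 − δ)μ, so δ = 1 − 30/52.595 = 0.4296036…
Then the exponent is δ²μ/2 = (μ − 30)²/(2μ) = 4.853446.
Bound = exp(−4.853446) = 0.00780.

0.0078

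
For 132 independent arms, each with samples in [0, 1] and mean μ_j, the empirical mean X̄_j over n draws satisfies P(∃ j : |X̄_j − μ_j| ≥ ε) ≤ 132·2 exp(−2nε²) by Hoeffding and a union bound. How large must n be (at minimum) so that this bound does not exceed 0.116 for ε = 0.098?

Need 2·132·exp(−2nε²) ≤ 0.116, i.e. exp(−2nε²) ≤ 0.116/264.
So 2nε² ≥ ln(264/0.116) = 7.730114.
Hence n ≥ 7.730114/(2·0.098²) = 402.442.
The smallest integer n is 403.

403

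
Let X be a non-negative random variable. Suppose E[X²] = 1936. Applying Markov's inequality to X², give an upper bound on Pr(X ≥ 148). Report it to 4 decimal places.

0.0884

Since X ≥ 0, the event {X ≥ 148} is the same as {X² ≥ 21904}.
Markov's inequality applied to X² gives Pr(X² ≥ 21904) ≤ E[X²]/21904 = 1936/21904 = 0.0884.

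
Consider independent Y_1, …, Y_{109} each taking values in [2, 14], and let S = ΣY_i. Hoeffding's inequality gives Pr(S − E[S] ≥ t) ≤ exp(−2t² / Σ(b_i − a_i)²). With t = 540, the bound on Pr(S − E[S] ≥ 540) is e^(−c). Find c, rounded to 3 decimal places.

37.156

Σ(b_i − a_i)² = 109·(12)² = 15696.
c = 2t²/15696 = 2·540²/15696 = 37.1560.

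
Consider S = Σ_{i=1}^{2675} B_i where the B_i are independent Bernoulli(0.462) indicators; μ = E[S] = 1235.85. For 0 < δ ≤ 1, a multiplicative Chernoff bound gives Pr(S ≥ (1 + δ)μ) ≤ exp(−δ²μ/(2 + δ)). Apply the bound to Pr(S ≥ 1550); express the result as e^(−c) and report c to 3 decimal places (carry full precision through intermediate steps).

35.426

Write 1550 = (1 + δ)μ, so δ = 1550/1235.85 − 1 = 0.2541975…
Then the exponent is δ²μ/(2 + δ) = (1550 − μ)² / (μ·(2 + δ)) = 35.425533.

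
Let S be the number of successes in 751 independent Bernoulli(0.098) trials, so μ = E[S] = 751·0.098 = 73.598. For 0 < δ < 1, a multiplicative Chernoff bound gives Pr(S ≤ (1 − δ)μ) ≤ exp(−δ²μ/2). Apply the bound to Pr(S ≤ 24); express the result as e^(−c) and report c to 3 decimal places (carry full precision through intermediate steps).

16.712

Write 24 = (1 − δ)μ, so δ = 1 − 24/73.598 = 0.6739042…
Then the exponent is δ²μ/2 = (μ − 24)²/(2μ) = 16.712150.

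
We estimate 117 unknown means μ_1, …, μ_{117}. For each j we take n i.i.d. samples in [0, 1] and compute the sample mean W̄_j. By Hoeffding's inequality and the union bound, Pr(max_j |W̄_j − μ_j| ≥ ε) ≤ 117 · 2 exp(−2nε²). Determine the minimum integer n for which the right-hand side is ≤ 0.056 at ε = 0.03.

Need 2·117·exp(−2nε²) ≤ 0.056, i.e. exp(−2nε²) ≤ 0.056/234.
So 2nε² ≥ ln(234/0.056) = 8.337725.
Hence n ≥ 8.337725/(2·0.03²) = 4632.069.
The smallest integer n is 4633.

4633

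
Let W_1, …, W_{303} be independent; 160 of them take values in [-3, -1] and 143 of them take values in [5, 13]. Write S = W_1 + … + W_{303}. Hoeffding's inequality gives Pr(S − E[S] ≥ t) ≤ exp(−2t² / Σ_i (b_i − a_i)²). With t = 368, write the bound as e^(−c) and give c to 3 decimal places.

Σ(b_i − a_i)² = 160·2² + 143·8² = 9792.
c = 2t² / 9792 = 2·368² / 9792 = 27.6601.

27.660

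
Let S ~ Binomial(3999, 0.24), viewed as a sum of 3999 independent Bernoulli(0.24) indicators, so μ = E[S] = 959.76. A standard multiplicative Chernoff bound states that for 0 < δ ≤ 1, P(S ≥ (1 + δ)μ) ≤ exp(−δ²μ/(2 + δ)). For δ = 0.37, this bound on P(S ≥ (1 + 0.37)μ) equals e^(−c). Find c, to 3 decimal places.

55.439

c = δ²μ/(2 + δ) = 0.37²·959.76/(2 + 0.37) = 55.4393.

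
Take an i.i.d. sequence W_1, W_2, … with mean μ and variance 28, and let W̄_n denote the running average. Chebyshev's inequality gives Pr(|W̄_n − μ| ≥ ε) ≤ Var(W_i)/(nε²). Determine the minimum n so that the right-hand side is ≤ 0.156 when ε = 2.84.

23

Require 28/(n·2.84²) ≤ 0.156, i.e. n ≥ 28/(0.156·2.84²) = 22.253.
The smallest integer n is 23.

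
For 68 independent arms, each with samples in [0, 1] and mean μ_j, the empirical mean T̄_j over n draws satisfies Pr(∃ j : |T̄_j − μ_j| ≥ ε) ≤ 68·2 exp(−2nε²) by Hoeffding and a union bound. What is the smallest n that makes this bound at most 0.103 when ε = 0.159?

Need 2·68·exp(−2nε²) ≤ 0.103, i.e. exp(−2nε²) ≤ 0.103/136.
So 2nε² ≥ ln(136/0.103) = 7.185681.
Hence n ≥ 7.185681/(2·0.159²) = 142.116.
The smallest integer n is 143.

143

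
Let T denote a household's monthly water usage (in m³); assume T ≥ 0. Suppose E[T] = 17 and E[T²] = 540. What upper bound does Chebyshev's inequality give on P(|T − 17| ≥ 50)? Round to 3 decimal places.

Var(T) = E[T²] − (E[T])² = 540 − 289 = 251.
Chebyshev's inequality: P(|T − μ| ≥ t) ≤ Var(T)/t² = 251/2500 = 0.1004.

0.100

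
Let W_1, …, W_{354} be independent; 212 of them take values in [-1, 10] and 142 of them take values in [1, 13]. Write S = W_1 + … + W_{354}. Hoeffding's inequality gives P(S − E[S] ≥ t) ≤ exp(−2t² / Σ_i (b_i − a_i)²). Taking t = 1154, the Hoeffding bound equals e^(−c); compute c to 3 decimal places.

Σ(b_i − a_i)² = 212·11² + 142·12² = 46100.
c = 2t² / 46100 = 2·1154² / 46100 = 57.7751.

57.775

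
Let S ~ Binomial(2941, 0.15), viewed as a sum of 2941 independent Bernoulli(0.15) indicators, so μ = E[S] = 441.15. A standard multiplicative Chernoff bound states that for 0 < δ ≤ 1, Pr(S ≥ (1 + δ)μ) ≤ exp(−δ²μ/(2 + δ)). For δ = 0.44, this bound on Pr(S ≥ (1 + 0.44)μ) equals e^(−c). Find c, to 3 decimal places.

c = δ²μ/(2 + δ) = 0.44²·441.15/(2 + 0.44) = 35.0027.

35.003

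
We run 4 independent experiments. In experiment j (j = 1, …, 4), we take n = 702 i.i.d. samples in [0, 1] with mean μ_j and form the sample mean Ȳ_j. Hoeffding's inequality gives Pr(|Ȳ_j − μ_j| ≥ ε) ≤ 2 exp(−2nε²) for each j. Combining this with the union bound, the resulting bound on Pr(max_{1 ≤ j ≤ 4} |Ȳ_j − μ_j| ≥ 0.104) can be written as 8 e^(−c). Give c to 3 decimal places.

15.186

Union bound over the 4 events: Pr(max_{1 ≤ j ≤ 4} |Ȳ_j − μ_j| ≥ 0.104) ≤ 4·2·exp(−2nε²) = 8 exp(−2·702·0.104²).
So c = 2·702·0.104² = 15.1857.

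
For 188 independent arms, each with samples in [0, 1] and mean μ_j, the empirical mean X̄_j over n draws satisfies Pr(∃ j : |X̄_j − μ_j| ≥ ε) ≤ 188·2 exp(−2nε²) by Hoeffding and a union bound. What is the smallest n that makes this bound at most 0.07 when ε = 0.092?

508

Need 2·188·exp(−2nε²) ≤ 0.07, i.e. exp(−2nε²) ≤ 0.07/376.
So 2nε² ≥ ln(376/0.07) = 8.588849.
Hence n ≥ 8.588849/(2·0.092²) = 507.375.
The smallest integer n is 508.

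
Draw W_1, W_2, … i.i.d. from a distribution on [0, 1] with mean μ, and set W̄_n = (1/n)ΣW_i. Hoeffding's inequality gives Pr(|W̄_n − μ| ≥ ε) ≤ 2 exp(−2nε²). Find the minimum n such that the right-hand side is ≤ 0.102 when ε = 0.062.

Require 2·exp(−2nε²) ≤ 0.102, i.e. 2nε² ≥ ln(2/0.102) = 2.975930.
So n ≥ 2.975930 / (2·0.062²) = 387.088.
The smallest integer n is 388.

388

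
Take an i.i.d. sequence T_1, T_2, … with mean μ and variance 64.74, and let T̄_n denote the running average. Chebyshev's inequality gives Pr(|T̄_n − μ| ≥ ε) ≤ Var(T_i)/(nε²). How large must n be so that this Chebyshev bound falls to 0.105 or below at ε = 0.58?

Require 64.74/(n·0.58²) ≤ 0.105, i.e. n ≥ 64.74/(0.105·0.58²) = 1832.852.
The smallest integer n is 1833.

1833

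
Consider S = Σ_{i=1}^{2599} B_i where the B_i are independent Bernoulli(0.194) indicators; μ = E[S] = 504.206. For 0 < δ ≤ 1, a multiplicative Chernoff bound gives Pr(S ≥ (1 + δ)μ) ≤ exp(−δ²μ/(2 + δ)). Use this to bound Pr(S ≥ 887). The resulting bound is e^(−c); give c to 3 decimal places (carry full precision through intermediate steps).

105.327

Write 887 = (1 + δ)μ, so δ = 887/504.206 − 1 = 0.7592016…
Then the exponent is δ²μ/(2 + δ) = (887 − μ)² / (μ·(2 + δ)) = 105.326779.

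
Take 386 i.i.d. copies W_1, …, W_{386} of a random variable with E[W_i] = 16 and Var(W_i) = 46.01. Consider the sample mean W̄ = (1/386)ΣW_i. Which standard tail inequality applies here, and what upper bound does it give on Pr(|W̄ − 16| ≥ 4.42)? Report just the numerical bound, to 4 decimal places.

With mean and variance of each term known, Chebyshev's inequality bounds the deviation of the sum (or sample mean).
Var(W̄) = Var(W_i)/n = 46.01/386 = 0.1192.
Chebyshev: Pr(|W̄ − 16| ≥ 4.42) ≤ Var(W̄)/(4.42)² = 46.01/(386·4.42²) = 0.0061.

0.0061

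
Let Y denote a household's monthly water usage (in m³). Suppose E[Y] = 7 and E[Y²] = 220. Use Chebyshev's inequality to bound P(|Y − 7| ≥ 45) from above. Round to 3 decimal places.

Var(Y) = E[Y²] − (E[Y])² = 220 − 49 = 171.
Chebyshev's inequality: P(|Y − μ| ≥ t) ≤ Var(Y)/t² = 171/2025 = 0.0844.

0.084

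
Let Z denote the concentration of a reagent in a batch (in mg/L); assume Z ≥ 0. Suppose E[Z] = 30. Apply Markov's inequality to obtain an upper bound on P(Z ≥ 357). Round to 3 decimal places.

Markov's inequality: for a non-negative random variable, P(Z ≥ a) ≤ E[Z]/a.
Here E[Z] = 30 and a = 357, so the bound is 30/357 = 0.0840.

0.084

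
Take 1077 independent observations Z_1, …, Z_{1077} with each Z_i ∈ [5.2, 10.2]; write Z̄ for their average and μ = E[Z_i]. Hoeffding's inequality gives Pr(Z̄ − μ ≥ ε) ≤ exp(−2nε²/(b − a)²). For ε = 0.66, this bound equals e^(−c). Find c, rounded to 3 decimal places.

37.531

c = 2nε²/(b − a)² = 2·1077·0.66² / 5² = 37.5313.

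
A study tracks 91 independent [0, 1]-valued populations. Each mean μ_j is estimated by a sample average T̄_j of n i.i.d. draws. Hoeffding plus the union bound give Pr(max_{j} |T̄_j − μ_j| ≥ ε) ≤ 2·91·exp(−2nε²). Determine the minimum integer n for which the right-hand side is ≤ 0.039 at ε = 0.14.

Need 2·91·exp(−2nε²) ≤ 0.039, i.e. exp(−2nε²) ≤ 0.039/182.
So 2nε² ≥ ln(182/0.039) = 8.448200.
Hence n ≥ 8.448200/(2·0.14²) = 215.515.
The smallest integer n is 216.

216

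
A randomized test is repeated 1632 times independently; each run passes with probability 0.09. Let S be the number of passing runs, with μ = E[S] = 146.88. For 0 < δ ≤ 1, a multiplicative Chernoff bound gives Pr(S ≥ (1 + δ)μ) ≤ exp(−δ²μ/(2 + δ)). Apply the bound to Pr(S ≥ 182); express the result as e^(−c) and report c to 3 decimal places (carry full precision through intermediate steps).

Write 182 = (1 + δ)μ, so δ = 182/146.88 − 1 = 0.2391068…
Then the exponent is δ²μ/(2 + δ) = (182 − μ)² / (μ·(2 + δ)) = 3.750348.

3.750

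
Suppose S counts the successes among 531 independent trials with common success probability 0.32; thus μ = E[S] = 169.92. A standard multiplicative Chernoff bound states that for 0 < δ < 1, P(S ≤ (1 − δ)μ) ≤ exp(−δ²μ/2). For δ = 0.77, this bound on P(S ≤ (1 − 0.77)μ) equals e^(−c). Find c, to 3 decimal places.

c = δ²μ/2 = 0.77²·169.92/2 = 50.3728.

50.373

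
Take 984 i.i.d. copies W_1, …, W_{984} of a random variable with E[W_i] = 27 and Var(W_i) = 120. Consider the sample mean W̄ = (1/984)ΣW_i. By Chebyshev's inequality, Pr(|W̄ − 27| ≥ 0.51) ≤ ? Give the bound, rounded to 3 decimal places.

0.469

Var(W̄) = Var(W_i)/n = 120/984 = 0.12195.
Chebyshev: Pr(|W̄ − 27| ≥ 0.51) ≤ Var(W̄)/(0.51)² = 120/(984·0.51²) = 0.4689.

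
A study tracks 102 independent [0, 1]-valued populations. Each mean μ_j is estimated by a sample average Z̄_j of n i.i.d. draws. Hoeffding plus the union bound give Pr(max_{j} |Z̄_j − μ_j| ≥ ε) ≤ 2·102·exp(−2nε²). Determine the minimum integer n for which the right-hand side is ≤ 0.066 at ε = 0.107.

Need 2·102·exp(−2nε²) ≤ 0.066, i.e. exp(−2nε²) ≤ 0.066/204.
So 2nε² ≥ ln(204/0.066) = 8.036221.
Hence n ≥ 8.036221/(2·0.107²) = 350.957.
The smallest integer n is 351.

351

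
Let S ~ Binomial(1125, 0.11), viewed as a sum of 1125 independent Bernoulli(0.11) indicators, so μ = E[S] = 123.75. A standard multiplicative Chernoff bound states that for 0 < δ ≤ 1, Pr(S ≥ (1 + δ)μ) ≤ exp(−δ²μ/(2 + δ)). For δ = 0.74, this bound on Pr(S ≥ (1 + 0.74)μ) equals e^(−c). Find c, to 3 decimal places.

24.732

c = δ²μ/(2 + δ) = 0.74²·123.75/(2 + 0.74) = 24.7319.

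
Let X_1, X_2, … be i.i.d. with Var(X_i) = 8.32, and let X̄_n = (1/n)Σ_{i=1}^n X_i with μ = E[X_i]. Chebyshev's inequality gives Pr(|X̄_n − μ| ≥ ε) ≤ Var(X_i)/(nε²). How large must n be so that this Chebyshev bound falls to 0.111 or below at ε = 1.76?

Require 8.32/(n·1.76²) ≤ 0.111, i.e. n ≥ 8.32/(0.111·1.76²) = 24.198.
The smallest integer n is 25.

25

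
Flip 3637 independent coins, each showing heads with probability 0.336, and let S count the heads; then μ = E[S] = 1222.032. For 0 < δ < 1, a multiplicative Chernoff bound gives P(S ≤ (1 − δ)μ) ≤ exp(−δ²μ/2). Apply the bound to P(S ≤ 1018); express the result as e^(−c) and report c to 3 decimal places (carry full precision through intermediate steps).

17.033

Write 1018 = (1 − δ)μ, so δ = 1 − 1018/1222.032 = 0.1669613…
Then the exponent is δ²μ/2 = (μ − 1018)²/(2μ) = 17.032720.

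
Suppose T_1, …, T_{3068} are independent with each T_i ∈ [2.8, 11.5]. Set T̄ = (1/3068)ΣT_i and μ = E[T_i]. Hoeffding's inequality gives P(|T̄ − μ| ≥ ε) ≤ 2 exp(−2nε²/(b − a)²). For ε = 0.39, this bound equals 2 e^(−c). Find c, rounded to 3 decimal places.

12.330

c = 2nε²/(b − a)² = 2·3068·0.39² / 8.7² = 12.3304.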